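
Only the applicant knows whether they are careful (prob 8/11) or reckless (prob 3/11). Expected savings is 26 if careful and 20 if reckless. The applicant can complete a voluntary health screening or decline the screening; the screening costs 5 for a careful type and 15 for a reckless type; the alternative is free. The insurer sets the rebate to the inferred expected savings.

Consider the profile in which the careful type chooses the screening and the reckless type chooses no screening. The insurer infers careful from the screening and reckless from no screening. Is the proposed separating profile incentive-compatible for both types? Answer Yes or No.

Under these beliefs, the screening earns rebate 26 and no screening earns rebate 20.
careful: the screening nets 26 − 5 = 21; no screening nets 20. careful prefers the screening.
reckless: the screening nets 26 − 15 = 11; no screening nets 20. reckless prefers no screening.
Neither type deviates, so the separating profile is an equilibrium.

Yes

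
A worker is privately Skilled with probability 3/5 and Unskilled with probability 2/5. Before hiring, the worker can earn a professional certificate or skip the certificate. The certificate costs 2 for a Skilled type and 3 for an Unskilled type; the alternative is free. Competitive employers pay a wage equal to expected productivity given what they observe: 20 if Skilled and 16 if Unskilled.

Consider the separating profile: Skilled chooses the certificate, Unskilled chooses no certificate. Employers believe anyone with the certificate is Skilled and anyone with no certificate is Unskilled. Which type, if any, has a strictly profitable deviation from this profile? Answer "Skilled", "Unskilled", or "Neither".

The certificate pays 20; no certificate pays 16.
Skilled: assigned the certificate, nets 20 − 2 = 18; deviating to no certificate nets 16.
Unskilled: assigned no certificate, nets 16; deviating to the certificate nets 20 − 3 = 17.
The Unskilled type gains 1 by deviating.

Unskilled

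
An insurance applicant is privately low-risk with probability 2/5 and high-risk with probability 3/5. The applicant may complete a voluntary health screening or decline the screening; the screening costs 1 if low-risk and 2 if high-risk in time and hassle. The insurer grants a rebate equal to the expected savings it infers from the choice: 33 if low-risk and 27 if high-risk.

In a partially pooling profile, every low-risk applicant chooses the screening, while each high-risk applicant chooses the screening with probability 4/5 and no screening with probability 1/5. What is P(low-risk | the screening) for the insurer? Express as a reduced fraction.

P(the screening) = (2/5)·1 + (3/5)·(4/5) = 22/25.
By Bayes' rule, P(low-risk | the screening) = (2/5) / (22/25) = 5/11.

5/11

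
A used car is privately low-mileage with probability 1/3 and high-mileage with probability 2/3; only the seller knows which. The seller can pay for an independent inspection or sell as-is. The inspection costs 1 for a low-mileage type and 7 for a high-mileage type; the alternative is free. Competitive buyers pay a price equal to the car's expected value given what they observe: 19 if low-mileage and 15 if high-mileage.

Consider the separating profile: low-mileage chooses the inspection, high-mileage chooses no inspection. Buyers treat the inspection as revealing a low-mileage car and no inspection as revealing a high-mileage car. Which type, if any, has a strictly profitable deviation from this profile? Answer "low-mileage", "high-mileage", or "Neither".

Neither

The inspection pays 19; no inspection pays 15.
low-mileage: assigned the inspection, nets 19 − 1 = 18; deviating to no inspection nets 15.
high-mileage: assigned no inspection, nets 15; deviating to the inspection nets 19 − 7 = 12.
Both types strictly prefer their assigned action; no profitable deviation.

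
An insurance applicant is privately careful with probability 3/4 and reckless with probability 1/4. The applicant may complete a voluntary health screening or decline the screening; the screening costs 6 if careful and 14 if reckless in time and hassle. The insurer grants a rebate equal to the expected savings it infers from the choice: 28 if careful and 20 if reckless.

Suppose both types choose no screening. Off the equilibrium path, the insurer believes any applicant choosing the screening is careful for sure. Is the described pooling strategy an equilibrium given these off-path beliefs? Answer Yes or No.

Yes

On path, the insurer holds the prior and pays 3/4·28 + 1/4·20 = 26. Off path (the screening), believing careful, it pays 28.
careful: no screening nets 26; the screening nets 28 − 6 = 22. careful stays.
reckless: no screening nets 26; the screening nets 28 − 14 = 14. reckless stays.
No type deviates, so pooling is sustained.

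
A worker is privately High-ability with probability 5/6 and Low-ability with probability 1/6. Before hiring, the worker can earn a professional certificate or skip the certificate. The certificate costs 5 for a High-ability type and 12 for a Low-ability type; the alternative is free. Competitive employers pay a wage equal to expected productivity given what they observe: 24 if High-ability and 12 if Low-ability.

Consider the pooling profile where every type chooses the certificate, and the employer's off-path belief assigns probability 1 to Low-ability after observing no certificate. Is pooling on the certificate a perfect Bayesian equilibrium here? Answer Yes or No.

On path, the employer holds the prior and pays 5/6·24 + 1/6·12 = 22. Off path (no certificate), believing Low-ability, it pays 12.
High-ability: the certificate nets 22 − 5 = 17; no certificate nets 12. High-ability stays.
Low-ability: the certificate nets 22 − 12 = 10; no certificate nets 12. Low-ability would deviate.
A type deviates, so pooling fails.

No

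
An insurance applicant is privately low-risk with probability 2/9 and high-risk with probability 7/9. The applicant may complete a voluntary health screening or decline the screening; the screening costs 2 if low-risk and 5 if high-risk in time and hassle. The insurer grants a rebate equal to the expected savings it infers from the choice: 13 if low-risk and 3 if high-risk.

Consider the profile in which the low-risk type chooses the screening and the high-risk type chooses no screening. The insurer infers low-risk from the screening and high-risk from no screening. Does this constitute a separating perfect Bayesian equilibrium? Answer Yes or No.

Under these beliefs, the screening earns rebate 13 and no screening earns rebate 3.
low-risk: the screening nets 13 − 2 = 11; no screening nets 3. low-risk prefers the screening.
high-risk: the screening nets 13 − 5 = 8; no screening nets 3. high-risk would deviate to the screening.
high-risk has a profitable deviation, so the profile is not an equilibrium.

No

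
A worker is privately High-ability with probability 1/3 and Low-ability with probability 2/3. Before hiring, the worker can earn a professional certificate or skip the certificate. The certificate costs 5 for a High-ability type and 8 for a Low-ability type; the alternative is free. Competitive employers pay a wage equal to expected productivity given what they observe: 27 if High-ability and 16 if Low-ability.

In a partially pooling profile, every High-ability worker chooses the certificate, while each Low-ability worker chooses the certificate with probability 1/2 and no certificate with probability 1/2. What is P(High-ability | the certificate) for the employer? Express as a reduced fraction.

1/2

P(the certificate) = (1/3)·1 + (2/3)·(1/2) = 2/3.
By Bayes' rule, P(High-ability | the certificate) = (1/3) / (2/3) = 1/2.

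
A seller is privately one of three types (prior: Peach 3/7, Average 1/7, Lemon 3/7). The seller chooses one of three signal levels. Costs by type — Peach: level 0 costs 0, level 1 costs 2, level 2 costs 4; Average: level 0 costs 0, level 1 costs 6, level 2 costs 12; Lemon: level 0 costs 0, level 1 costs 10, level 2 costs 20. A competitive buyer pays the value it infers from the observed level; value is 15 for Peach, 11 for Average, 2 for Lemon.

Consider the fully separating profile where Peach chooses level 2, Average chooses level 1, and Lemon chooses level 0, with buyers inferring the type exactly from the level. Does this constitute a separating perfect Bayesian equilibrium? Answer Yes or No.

Yes

Separating prices: level 2 → 15, level 1 → 11, level 0 → 2.
Peach (assigned level 2): level 0: 2 − 0 = 2; level 1: 11 − 2 = 9; level 2: 15 − 4 = 11. Peach stays.
Average (assigned level 1): level 0: 2 − 0 = 2; level 1: 11 − 6 = 5; level 2: 15 − 12 = 3. Average stays.
Lemon (assigned level 0): level 0: 2 − 0 = 2; level 1: 11 − 10 = 1; level 2: 15 − 20 = -5. Lemon stays.
Every type prefers its assigned level; separation holds.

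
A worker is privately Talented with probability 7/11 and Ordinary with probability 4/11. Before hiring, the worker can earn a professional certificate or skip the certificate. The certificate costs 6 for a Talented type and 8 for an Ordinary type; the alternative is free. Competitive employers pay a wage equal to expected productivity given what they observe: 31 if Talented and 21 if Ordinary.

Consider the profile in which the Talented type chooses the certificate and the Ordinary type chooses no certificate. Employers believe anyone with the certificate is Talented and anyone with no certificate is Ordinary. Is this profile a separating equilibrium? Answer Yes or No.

No

Under these beliefs, the certificate earns wage 31 and no certificate earns wage 21.
Talented: the certificate nets 31 − 6 = 25; no certificate nets 21. Talented prefers the certificate.
Ordinary: the certificate nets 31 − 8 = 23; no certificate nets 21. Ordinary would deviate to the certificate.
Ordinary has a profitable deviation, so the profile is not an equilibrium.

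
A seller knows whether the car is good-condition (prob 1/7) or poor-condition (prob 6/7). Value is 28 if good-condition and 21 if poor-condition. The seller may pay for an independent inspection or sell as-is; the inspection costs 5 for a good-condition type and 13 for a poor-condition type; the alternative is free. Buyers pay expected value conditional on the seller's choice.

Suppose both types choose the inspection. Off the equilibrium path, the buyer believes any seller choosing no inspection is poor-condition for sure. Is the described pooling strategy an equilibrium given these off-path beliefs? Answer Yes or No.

On path, the buyer holds the prior and pays 1/7·28 + 6/7·21 = 22. Off path (no inspection), believing poor-condition, it pays 21.
good-condition: the inspection nets 22 − 5 = 17; no inspection nets 21. good-condition would deviate.
poor-condition: the inspection nets 22 − 13 = 9; no inspection nets 21. poor-condition would deviate.
A type deviates, so pooling fails.

No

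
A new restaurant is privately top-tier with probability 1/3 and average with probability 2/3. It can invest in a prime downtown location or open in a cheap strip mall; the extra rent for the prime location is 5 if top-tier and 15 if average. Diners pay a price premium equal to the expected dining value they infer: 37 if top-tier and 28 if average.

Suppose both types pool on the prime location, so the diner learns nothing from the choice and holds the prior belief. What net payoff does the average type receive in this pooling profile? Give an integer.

16

Pooled price premium = 1/3·37 + 2/3·28 = 31.
average pays cost 15 for the prime location, so net payoff = 31 − 15 = 16.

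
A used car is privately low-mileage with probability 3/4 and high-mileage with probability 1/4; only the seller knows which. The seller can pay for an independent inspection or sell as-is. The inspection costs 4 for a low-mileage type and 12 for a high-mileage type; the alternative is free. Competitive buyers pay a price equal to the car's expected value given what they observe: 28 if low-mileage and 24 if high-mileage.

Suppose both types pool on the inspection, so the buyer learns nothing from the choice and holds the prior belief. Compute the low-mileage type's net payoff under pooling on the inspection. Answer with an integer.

23

Pooled price = 3/4·28 + 1/4·24 = 27.
low-mileage pays cost 4 for the inspection, so net payoff = 27 − 4 = 23.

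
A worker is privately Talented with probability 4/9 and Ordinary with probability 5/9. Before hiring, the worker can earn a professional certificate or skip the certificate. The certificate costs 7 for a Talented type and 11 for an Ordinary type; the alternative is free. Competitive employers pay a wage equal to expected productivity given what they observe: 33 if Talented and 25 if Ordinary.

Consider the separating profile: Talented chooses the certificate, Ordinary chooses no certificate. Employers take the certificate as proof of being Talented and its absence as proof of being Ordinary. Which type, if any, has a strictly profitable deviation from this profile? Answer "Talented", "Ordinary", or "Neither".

Neither

The certificate pays 33; no certificate pays 25.
Talented: assigned the certificate, nets 33 − 7 = 26; deviating to no certificate nets 25.
Ordinary: assigned no certificate, nets 25; deviating to the certificate nets 33 − 11 = 22.
Both types strictly prefer their assigned action; no profitable deviation.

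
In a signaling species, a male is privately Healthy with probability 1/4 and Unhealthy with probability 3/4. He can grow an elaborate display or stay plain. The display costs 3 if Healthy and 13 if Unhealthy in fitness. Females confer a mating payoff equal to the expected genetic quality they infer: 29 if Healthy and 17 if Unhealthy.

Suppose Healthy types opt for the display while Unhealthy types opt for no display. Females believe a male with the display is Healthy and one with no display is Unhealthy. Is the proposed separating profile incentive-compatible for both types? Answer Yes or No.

Under these beliefs, the display earns mating payoff 29 and no display earns mating payoff 17.
Healthy: the display nets 29 − 3 = 26; no display nets 17. Healthy prefers the display.
Unhealthy: the display nets 29 − 13 = 16; no display nets 17. Unhealthy prefers no display.
Neither type deviates, so the separating profile is an equilibrium.

Yes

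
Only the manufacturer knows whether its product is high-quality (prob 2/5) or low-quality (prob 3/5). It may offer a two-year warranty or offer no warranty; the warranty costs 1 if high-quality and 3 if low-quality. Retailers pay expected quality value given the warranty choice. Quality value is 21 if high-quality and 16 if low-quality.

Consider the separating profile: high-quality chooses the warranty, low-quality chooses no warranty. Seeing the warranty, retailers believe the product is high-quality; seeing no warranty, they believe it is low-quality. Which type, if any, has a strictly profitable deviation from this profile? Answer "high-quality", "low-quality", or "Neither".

The warranty pays 21; no warranty pays 16.
high-quality: assigned the warranty, nets 21 − 1 = 20; deviating to no warranty nets 16.
low-quality: assigned no warranty, nets 16; deviating to the warranty nets 21 − 3 = 18.
The low-quality type gains 2 by deviating.

low-quality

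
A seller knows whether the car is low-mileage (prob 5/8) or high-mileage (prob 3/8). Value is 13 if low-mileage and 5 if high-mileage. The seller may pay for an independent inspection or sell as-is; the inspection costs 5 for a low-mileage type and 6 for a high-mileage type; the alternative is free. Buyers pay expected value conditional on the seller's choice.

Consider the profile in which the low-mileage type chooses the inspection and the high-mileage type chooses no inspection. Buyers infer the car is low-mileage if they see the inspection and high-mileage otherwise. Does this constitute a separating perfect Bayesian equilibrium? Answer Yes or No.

No

Under these beliefs, the inspection earns price 13 and no inspection earns price 5.
low-mileage: the inspection nets 13 − 5 = 8; no inspection nets 5. low-mileage prefers the inspection.
high-mileage: the inspection nets 13 − 6 = 7; no inspection nets 5. high-mileage would deviate to the inspection.
high-mileage has a profitable deviation, so the profile is not an equilibrium.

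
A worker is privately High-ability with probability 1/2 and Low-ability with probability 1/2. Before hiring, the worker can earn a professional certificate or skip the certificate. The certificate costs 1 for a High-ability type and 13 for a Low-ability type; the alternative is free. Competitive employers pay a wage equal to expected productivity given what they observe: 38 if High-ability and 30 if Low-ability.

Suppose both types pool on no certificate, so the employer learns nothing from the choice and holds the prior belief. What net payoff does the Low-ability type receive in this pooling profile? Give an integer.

34

Pooled wage = 1/2·38 + 1/2·30 = 34.
Low-ability pays no cost for no certificate, so net payoff = 34.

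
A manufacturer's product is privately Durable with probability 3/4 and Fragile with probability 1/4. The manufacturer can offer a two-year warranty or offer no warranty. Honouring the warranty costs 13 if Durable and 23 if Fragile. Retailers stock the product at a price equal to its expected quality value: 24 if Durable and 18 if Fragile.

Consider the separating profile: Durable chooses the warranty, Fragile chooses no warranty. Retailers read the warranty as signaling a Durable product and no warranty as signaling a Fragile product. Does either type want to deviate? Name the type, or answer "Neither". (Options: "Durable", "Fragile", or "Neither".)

Durable

The warranty pays 24; no warranty pays 18.
Durable: assigned the warranty, nets 24 − 13 = 11; deviating to no warranty nets 18.
Fragile: assigned no warranty, nets 18; deviating to the warranty nets 24 − 23 = 1.
The Durable type gains 7 by deviating.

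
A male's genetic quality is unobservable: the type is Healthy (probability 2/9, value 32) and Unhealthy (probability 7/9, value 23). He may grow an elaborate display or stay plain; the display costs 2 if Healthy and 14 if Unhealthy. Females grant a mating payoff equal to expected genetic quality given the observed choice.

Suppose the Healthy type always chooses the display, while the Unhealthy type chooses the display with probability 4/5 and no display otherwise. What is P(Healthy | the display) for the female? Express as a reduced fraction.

5/19

P(the display) = (2/9)·1 + (7/9)·(4/5) = 38/45.
By Bayes' rule, P(Healthy | the display) = (2/9) / (38/45) = 5/19.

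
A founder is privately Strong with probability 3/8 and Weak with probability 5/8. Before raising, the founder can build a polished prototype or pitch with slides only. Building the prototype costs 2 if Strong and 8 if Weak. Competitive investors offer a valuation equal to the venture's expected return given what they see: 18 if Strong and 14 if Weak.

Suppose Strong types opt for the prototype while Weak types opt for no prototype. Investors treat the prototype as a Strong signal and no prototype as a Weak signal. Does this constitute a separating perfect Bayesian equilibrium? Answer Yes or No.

Under these beliefs, the prototype earns valuation 18 and no prototype earns valuation 14.
Strong: the prototype nets 18 − 2 = 16; no prototype nets 14. Strong prefers the prototype.
Weak: the prototype nets 18 − 8 = 10; no prototype nets 14. Weak prefers no prototype.
Neither type deviates, so the separating profile is an equilibrium.

Yes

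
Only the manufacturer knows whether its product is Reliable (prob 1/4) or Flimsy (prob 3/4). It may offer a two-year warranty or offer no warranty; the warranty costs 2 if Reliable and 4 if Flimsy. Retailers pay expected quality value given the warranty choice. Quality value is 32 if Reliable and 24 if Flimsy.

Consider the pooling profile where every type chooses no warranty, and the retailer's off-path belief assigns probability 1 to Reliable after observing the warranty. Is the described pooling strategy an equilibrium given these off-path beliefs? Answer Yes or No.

On path, the retailer holds the prior and pays 1/4·32 + 3/4·24 = 26. Off path (the warranty), believing Reliable, it pays 32.
Reliable: no warranty nets 26; the warranty nets 32 − 2 = 30. Reliable would deviate.
Flimsy: no warranty nets 26; the warranty nets 32 − 4 = 28. Flimsy would deviate.
A type deviates, so pooling fails.

No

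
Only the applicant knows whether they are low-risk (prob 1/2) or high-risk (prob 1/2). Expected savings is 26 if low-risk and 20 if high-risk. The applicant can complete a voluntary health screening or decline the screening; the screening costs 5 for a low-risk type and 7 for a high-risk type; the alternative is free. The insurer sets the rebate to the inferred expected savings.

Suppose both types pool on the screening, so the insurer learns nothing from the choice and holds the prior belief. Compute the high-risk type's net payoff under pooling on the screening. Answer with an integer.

16

Pooled rebate = 1/2·26 + 1/2·20 = 23.
high-risk pays cost 7 for the screening, so net payoff = 23 − 7 = 16.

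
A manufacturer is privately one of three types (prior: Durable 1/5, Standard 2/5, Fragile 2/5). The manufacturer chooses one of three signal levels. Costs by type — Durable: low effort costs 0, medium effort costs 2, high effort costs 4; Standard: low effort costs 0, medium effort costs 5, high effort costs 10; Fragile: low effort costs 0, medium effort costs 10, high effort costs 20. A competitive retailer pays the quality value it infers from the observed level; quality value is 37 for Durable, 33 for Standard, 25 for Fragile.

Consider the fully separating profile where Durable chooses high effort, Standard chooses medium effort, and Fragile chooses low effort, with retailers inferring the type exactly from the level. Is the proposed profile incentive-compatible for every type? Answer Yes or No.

Yes

Separating prices: high effort → 37, medium effort → 33, low effort → 25.
Durable (assigned high effort): low effort: 25 − 0 = 25; medium effort: 33 − 2 = 31; high effort: 37 − 4 = 33. Durable stays.
Standard (assigned medium effort): low effort: 25 − 0 = 25; medium effort: 33 − 5 = 28; high effort: 37 − 10 = 27. Standard stays.
Fragile (assigned low effort): low effort: 25 − 0 = 25; medium effort: 33 − 10 = 23; high effort: 37 − 20 = 17. Fragile stays.
Every type prefers its assigned level; separation holds.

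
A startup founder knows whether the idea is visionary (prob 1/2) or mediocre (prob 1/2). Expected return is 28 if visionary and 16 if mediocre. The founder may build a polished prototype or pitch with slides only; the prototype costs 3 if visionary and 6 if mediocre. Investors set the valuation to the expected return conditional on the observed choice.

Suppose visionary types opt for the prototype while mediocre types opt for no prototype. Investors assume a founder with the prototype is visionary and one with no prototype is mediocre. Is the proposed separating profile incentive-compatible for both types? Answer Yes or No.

Under these beliefs, the prototype earns valuation 28 and no prototype earns valuation 16.
visionary: the prototype nets 28 − 3 = 25; no prototype nets 16. visionary prefers the prototype.
mediocre: the prototype nets 28 − 6 = 22; no prototype nets 16. mediocre would deviate to the prototype.
mediocre has a profitable deviation, so the profile is not an equilibrium.

No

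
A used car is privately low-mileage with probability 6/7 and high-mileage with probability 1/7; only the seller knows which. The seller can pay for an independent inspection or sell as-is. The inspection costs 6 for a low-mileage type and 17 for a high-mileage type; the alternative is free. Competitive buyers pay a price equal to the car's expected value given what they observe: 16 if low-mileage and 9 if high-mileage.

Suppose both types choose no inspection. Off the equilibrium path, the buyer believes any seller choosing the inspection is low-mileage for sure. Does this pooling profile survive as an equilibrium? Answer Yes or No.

On path, the buyer holds the prior and pays 6/7·16 + 1/7·9 = 15. Off path (the inspection), believing low-mileage, it pays 16.
low-mileage: no inspection nets 15; the inspection nets 16 − 6 = 10. low-mileage stays.
high-mileage: no inspection nets 15; the inspection nets 16 − 17 = -1. high-mileage stays.
No type deviates, so pooling is sustained.

Yes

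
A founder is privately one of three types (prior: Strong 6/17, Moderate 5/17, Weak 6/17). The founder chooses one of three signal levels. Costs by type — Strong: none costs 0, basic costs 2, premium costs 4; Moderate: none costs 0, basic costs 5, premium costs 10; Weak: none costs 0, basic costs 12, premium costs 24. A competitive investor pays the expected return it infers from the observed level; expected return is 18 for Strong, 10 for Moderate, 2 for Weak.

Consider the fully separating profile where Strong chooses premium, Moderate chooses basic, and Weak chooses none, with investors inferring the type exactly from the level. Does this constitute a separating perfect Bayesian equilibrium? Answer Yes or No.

No

Separating valuations: premium → 18, basic → 10, none → 2.
Strong (assigned premium): none: 2 − 0 = 2; basic: 10 − 2 = 8; premium: 18 − 4 = 14. Strong stays.
Moderate (assigned basic): none: 2 − 0 = 2; basic: 10 − 5 = 5; premium: 18 − 10 = 8. Moderate prefers premium.
Weak (assigned none): none: 2 − 0 = 2; basic: 10 − 12 = -2; premium: 18 − 24 = -6. Weak stays.
At least one type deviates; the separating profile fails.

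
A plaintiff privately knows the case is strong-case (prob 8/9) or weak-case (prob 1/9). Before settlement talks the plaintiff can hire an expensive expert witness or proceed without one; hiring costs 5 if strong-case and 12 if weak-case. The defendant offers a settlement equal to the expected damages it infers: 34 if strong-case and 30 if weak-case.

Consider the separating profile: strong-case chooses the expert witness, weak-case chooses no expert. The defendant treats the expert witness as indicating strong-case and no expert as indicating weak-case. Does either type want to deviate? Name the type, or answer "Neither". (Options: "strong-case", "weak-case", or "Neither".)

The expert witness pays 34; no expert pays 30.
strong-case: assigned the expert witness, nets 34 − 5 = 29; deviating to no expert nets 30.
weak-case: assigned no expert, nets 30; deviating to the expert witness nets 34 − 12 = 22.
The strong-case type gains 1 by deviating.

strong-case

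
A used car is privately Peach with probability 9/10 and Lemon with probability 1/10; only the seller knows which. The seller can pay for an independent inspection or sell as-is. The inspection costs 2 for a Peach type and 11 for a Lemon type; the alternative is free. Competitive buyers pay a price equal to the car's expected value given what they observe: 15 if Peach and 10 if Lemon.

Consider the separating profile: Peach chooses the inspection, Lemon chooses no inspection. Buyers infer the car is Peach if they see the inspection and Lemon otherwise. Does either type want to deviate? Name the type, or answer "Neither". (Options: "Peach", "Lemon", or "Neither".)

The inspection pays 15; no inspection pays 10.
Peach: assigned the inspection, nets 15 − 2 = 13; deviating to no inspection nets 10.
Lemon: assigned no inspection, nets 10; deviating to the inspection nets 15 − 11 = 4.
Both types strictly prefer their assigned action; no profitable deviation.

Neither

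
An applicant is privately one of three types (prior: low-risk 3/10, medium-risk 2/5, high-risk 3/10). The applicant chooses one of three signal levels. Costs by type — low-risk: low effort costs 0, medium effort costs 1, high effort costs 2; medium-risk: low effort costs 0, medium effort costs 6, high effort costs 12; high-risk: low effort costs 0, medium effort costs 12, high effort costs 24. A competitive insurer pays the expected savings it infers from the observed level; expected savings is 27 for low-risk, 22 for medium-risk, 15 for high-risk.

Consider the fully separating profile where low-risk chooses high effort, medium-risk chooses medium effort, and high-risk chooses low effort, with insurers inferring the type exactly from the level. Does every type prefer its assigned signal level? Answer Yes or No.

Yes

Separating rebates: high effort → 27, medium effort → 22, low effort → 15.
low-risk (assigned high effort): low effort: 15 − 0 = 15; medium effort: 22 − 1 = 21; high effort: 27 − 2 = 25. low-risk stays.
medium-risk (assigned medium effort): low effort: 15 − 0 = 15; medium effort: 22 − 6 = 16; high effort: 27 − 12 = 15. medium-risk stays.
high-risk (assigned low effort): low effort: 15 − 0 = 15; medium effort: 22 − 12 = 10; high effort: 27 − 24 = 3. high-risk stays.
Every type prefers its assigned level; separation holds.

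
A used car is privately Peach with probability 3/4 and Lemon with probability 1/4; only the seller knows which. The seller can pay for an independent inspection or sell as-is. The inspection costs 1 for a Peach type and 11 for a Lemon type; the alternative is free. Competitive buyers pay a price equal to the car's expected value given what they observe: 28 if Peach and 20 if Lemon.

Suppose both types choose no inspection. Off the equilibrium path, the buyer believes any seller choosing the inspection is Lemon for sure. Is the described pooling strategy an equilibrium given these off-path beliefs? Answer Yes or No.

Yes

On path, the buyer holds the prior and pays 3/4·28 + 1/4·20 = 26. Off path (the inspection), believing Lemon, it pays 20.
Peach: no inspection nets 26; the inspection nets 20 − 1 = 19. Peach stays.
Lemon: no inspection nets 26; the inspection nets 20 − 11 = 9. Lemon stays.
No type deviates, so pooling is sustained.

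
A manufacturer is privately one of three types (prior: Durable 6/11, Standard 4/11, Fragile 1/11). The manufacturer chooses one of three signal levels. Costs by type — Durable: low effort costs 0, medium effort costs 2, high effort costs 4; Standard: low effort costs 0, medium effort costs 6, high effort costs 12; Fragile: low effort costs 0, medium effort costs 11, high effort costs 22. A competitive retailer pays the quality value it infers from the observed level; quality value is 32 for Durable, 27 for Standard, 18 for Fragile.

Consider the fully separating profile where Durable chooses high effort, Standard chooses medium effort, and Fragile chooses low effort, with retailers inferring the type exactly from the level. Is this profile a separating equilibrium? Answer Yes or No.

Yes

Separating prices: high effort → 32, medium effort → 27, low effort → 18.
Durable (assigned high effort): low effort: 18 − 0 = 18; medium effort: 27 − 2 = 25; high effort: 32 − 4 = 28. Durable stays.
Standard (assigned medium effort): low effort: 18 − 0 = 18; medium effort: 27 − 6 = 21; high effort: 32 − 12 = 20. Standard stays.
Fragile (assigned low effort): low effort: 18 − 0 = 18; medium effort: 27 − 11 = 16; high effort: 32 − 22 = 10. Fragile stays.
Every type prefers its assigned level; separation holds.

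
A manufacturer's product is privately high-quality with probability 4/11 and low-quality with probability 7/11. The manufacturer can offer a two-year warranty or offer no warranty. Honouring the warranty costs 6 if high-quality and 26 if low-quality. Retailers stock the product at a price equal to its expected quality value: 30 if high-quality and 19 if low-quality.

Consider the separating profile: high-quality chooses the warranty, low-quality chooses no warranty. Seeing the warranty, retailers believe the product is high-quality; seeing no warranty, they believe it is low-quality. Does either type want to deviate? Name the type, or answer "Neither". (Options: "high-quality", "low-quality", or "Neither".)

Neither

The warranty pays 30; no warranty pays 19.
high-quality: assigned the warranty, nets 30 − 6 = 24; deviating to no warranty nets 19.
low-quality: assigned no warranty, nets 19; deviating to the warranty nets 30 − 26 = 4.
Both types strictly prefer their assigned action; no profitable deviation.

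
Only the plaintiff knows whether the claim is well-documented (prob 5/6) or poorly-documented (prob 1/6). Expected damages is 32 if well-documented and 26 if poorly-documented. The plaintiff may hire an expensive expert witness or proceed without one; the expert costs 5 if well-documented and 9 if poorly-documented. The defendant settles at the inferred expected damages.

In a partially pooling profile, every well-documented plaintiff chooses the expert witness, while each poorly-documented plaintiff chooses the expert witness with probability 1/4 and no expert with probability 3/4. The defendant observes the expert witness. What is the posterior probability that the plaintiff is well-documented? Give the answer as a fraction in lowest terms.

P(the expert witness) = (5/6)·1 + (1/6)·(1/4) = 7/8.
By Bayes' rule, P(well-documented | the expert witness) = (5/6) / (7/8) = 20/21.

20/21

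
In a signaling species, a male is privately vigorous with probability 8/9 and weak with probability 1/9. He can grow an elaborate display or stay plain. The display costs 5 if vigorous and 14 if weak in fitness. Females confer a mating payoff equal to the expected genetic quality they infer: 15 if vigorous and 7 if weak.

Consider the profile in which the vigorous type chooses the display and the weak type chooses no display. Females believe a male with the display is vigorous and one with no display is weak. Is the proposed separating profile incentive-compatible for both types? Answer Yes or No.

Under these beliefs, the display earns mating payoff 15 and no display earns mating payoff 7.
vigorous: the display nets 15 − 5 = 10; no display nets 7. vigorous prefers the display.
weak: the display nets 15 − 14 = 1; no display nets 7. weak prefers no display.
Neither type deviates, so the separating profile is an equilibrium.

Yes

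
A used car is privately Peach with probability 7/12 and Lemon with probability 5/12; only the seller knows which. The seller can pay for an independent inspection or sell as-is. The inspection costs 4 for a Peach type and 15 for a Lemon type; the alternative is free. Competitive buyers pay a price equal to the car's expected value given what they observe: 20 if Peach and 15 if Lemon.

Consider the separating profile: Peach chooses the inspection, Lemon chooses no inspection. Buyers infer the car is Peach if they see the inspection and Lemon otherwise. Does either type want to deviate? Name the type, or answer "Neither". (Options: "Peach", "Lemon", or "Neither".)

The inspection pays 20; no inspection pays 15.
Peach: assigned the inspection, nets 20 − 4 = 16; deviating to no inspection nets 15.
Lemon: assigned no inspection, nets 15; deviating to the inspection nets 20 − 15 = 5.
Both types strictly prefer their assigned action; no profitable deviation.

Neither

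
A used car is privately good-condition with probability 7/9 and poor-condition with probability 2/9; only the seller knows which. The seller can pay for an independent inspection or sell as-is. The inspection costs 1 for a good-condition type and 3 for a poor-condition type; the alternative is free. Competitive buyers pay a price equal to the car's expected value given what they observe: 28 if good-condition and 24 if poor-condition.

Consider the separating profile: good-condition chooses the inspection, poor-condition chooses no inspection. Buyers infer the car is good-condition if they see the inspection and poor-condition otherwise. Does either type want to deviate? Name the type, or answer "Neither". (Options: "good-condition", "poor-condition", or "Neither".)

The inspection pays 28; no inspection pays 24.
good-condition: assigned the inspection, nets 28 − 1 = 27; deviating to no inspection nets 24.
poor-condition: assigned no inspection, nets 24; deviating to the inspection nets 28 − 3 = 25.
The poor-condition type gains 1 by deviating.

poor-condition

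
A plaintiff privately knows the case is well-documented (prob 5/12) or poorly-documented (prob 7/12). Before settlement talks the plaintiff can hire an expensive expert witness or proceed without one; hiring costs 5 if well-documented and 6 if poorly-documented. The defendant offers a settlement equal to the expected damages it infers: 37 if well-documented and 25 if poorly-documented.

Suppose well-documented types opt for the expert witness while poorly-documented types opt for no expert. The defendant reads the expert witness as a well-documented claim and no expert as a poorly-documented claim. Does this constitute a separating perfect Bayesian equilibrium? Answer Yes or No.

Under these beliefs, the expert witness earns settlement 37 and no expert earns settlement 25.
well-documented: the expert witness nets 37 − 5 = 32; no expert nets 25. well-documented prefers the expert witness.
poorly-documented: the expert witness nets 37 − 6 = 31; no expert nets 25. poorly-documented would deviate to the expert witness.
poorly-documented has a profitable deviation, so the profile is not an equilibrium.

No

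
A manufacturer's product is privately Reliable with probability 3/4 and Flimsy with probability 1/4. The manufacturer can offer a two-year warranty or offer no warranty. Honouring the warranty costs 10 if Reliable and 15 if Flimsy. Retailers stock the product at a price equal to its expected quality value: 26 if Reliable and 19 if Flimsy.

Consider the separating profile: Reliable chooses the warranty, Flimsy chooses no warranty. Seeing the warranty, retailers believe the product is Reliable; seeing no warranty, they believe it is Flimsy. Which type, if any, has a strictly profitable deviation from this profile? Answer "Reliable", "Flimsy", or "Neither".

The warranty pays 26; no warranty pays 19.
Reliable: assigned the warranty, nets 26 − 10 = 16; deviating to no warranty nets 19.
Flimsy: assigned no warranty, nets 19; deviating to the warranty nets 26 − 15 = 11.
The Reliable type gains 3 by deviating.

Reliable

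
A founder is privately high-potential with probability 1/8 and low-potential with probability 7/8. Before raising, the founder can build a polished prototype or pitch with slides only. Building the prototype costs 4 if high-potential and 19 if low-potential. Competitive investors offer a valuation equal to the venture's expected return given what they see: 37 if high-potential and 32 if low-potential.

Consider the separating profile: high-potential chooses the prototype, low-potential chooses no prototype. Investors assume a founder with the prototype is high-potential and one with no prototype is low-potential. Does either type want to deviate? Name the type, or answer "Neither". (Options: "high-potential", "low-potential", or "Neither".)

The prototype pays 37; no prototype pays 32.
high-potential: assigned the prototype, nets 37 − 4 = 33; deviating to no prototype nets 32.
low-potential: assigned no prototype, nets 32; deviating to the prototype nets 37 − 19 = 18.
Both types strictly prefer their assigned action; no profitable deviation.

Neither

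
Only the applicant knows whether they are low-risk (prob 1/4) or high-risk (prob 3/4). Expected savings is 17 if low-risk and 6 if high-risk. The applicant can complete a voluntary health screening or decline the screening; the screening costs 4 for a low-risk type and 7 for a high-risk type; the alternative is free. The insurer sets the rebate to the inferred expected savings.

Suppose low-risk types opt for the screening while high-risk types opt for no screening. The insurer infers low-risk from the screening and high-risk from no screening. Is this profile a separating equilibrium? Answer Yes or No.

No

Under these beliefs, the screening earns rebate 17 and no screening earns rebate 6.
low-risk: the screening nets 17 − 4 = 13; no screening nets 6. low-risk prefers the screening.
high-risk: the screening nets 17 − 7 = 10; no screening nets 6. high-risk would deviate to the screening.
high-risk has a profitable deviation, so the profile is not an equilibrium.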